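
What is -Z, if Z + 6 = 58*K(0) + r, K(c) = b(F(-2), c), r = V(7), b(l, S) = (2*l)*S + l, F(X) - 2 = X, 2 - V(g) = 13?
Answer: 17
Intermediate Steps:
V(g) = -11 (V(g) = 2 - 1*13 = 2 - 13 = -11)
F(X) = 2 + X
b(l, S) = l + 2*S*l (b(l, S) = 2*S*l + l = l + 2*S*l)
r = -11
K(c) = 0 (K(c) = (2 - 2)*(1 + 2*c) = 0*(1 + 2*c) = 0)
Z = -17 (Z = -6 + (58*0 - 11) = -6 + (0 - 11) = -6 - 11 = -17)
-Z = -1*(-17) = 17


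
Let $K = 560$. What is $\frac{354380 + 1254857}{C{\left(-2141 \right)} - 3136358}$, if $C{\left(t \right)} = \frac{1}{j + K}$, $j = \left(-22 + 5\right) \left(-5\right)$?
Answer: $- \frac{148279695}{288992987} \approx -0.51309$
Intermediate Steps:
$j = 85$ ($j = \left(-17\right) \left(-5\right) = 85$)
$C{\left(t \right)} = \frac{1}{645}$ ($C{\left(t \right)} = \frac{1}{85 + 560} = \frac{1}{645}$)
$\frac{354380 + 1254857}{C{\left(-2141 \right)} - 3136358} = \frac{354380 + 1254857}{\frac{1}{645} - 3136358} = \frac{1609237}{- \frac{2022950909}{645}} = 1609237 \left(- \frac{645}{2022950909}\right) = - \frac{148279695}{288992987}$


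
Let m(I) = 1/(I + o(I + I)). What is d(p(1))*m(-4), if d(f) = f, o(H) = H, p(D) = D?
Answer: -1/12 ≈ -0.083333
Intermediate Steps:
m(I) = 1/(3*I) (m(I) = 1/(I + (I + I)) = 1/(I + 2*I) = 1/(3*I))
d(p(1))*m(-4) = 1*((⅓)/(-4)) = 1*((⅓)*(-¼)) = 1*(-1/12) = -1/12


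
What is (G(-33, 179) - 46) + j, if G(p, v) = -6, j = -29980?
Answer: -30032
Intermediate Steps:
(G(-33, 179) - 46) + j = (-6 - 46) - 29980 = -52 - 29980 = -30032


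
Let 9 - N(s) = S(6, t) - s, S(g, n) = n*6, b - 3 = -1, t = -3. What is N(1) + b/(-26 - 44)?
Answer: 979/35 ≈ 27.971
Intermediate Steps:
b = 2 (b = 3 - 1 = 2)
S(g, n) = 6*n
N(s) = 27 + s (N(s) = 9 - (6*(-3) - s) = 9 - (-18 - s) = 9 + (18 + s) = 27 + s)
N(1) + b/(-26 - 44) = (27 + 1) + 2/(-26 - 44) = 28 + 2/(-70) = 28 - 1/70*2 = 28 - 1/35 = 979/35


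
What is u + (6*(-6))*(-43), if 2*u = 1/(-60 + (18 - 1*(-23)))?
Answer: 58823/38 ≈ 1548.0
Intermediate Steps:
u = -1/38 (u = 1/(2*(-60 + (18 - 1*(-23)))) = 1/(2*(-60 + (18 + 23))) = 1/(2*(-60 + 41)) = (1/2)/(-19) = (1/2)*(-1/19) = -1/38 ≈ -0.026316)
u + (6*(-6))*(-43) = -1/38 + (6*(-6))*(-43) = -1/38 - 36*(-43) = -1/38 + 1548 = 58823/38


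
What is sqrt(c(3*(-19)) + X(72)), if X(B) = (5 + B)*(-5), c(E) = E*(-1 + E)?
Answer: sqrt(2921) ≈ 54.046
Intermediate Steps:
X(B) = -25 - 5*B
sqrt(c(3*(-19)) + X(72)) = sqrt((3*(-19))*(-1 + 3*(-19)) + (-25 - 5*72)) = sqrt(-57*(-1 - 57) + (-25 - 360)) = sqrt(-57*(-58) - 385) = sqrt(3306 - 385) = sqrt(2921)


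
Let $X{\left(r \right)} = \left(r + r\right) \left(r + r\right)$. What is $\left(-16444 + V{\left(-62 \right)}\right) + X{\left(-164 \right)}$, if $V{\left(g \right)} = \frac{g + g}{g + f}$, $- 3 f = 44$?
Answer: $\frac{10481286}{115} \approx 91142.0$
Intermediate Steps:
$f = - \frac{44}{3}$ ($f = \left(- \frac{1}{3}\right) 44 = - \frac{44}{3} \approx -14.667$)
$V{\left(g \right)} = \frac{2 g}{- \frac{44}{3} + g}$ ($V{\left(g \right)} = \frac{g + g}{g - \frac{44}{3}} = \frac{2 g}{- \frac{44}{3} + g}$)
$X{\left(r \right)} = 4 r^{2}$ ($X{\left(r \right)} = 2 r 2 r = 4 r^{2}$)
$\left(-16444 + V{\left(-62 \right)}\right) + X{\left(-164 \right)} = \left(-16444 + 6 \left(-62\right) \frac{1}{-44 + 3 \left(-62\right)}\right) + 4 \left(-164\right)^{2} = \left(-16444 + 6 \left(-62\right) \frac{1}{-44 - 186}\right) + 4 \cdot 26896 = \left(-16444 + 6 \left(-62\right) \frac{1}{-230}\right) + 107584 = \left(-16444 + 6 \left(-62\right) \left(- \frac{1}{230}\right)\right) + 107584 = \left(-16444 + \frac{186}{115}\right) + 107584 = - \frac{1890874}{115} + 107584 = \frac{10481286}{115}$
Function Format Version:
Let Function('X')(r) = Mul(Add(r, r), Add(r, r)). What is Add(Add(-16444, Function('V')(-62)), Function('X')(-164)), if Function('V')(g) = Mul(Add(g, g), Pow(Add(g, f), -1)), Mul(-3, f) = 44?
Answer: Rational(10481286, 115) ≈ 91142.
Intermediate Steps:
f = Rational(-44, 3) (f = Mul(Rational(-1, 3), 44) = Rational(-44, 3) ≈ -14.667)
Function('V')(g) = Mul(2, g, Pow(Add(Rational(-44, 3), g), -1)) (Function('V')(g) = Mul(Add(g, g), Pow(Add(g, Rational(-44, 3)), -1)) = Mul(Mul(2, g), Pow(Add(Rational(-44, 3), g), -1)) = Mul(2, g, Pow(Add(Rational(-44, 3), g), -1)))
Function('X')(r) = Mul(4, Pow(r, 2)) (Function('X')(r) = Mul(Mul(2, r), Mul(2, r)) = Mul(4, Pow(r, 2)))
Add(Add(-16444, Function('V')(-62)), Function('X')(-164)) = Add(Add(-16444, Mul(6, -62, Pow(Add(-44, Mul(3, -62)), -1))), Mul(4, Pow(-164, 2))) = Add(Add(-16444, Mul(6, -62, Pow(Add(-44, -186), -1))), Mul(4, 26896)) = Add(Add(-16444, Mul(6, -62, Pow(-230, -1))), 107584) = Add(Add(-16444, Mul(6, -62, Rational(-1, 230))), 107584) = Add(Add(-16444, Rational(186, 115)), 107584) = Add(Rational(-1890874, 115), 107584) = Rational(10481286, 115)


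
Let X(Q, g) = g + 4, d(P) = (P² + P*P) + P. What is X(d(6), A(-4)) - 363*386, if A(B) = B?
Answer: -140118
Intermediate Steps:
d(P) = P + 2*P² (d(P) = (P² + P²) + P = 2*P² + P = P + 2*P²)
X(Q, g) = 4 + g
X(d(6), A(-4)) - 363*386 = (4 - 4) - 363*386 = 0 - 140118 = -140118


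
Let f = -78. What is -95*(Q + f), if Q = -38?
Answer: 11020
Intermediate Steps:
-95*(Q + f) = -95*(-38 - 78) = -95*(-116) = 11020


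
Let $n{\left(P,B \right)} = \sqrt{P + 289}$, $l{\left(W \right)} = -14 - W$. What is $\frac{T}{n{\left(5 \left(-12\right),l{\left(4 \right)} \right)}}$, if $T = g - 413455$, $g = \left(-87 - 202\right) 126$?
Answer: $- \frac{449869 \sqrt{229}}{229} \approx -29728.0$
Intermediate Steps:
$n{\left(P,B \right)} = \sqrt{289 + P}$
$g = -36414$ ($g = \left(-289\right) 126 = -36414$)
$T = -449869$ ($T = -36414 - 413455 = -449869$)
$\frac{T}{n{\left(5 \left(-12\right),l{\left(4 \right)} \right)}} = - \frac{449869}{\sqrt{289 + 5 \left(-12\right)}} = - \frac{449869}{\sqrt{289 - 60}} = - \frac{449869}{\sqrt{229}} = - 449869 \frac{\sqrt{229}}{229} = - \frac{449869 \sqrt{229}}{229}$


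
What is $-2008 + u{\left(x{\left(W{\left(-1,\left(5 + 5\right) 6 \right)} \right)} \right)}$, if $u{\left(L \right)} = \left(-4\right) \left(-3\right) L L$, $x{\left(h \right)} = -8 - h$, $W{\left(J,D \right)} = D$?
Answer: $53480$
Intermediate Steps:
$u{\left(L \right)} = 12 L^{2}$ ($u{\left(L \right)} = 12 L L = 12 L^{2}$)
$-2008 + u{\left(x{\left(W{\left(-1,\left(5 + 5\right) 6 \right)} \right)} \right)} = -2008 + 12 \left(-8 - \left(5 + 5\right) 6\right)^{2} = -2008 + 12 \left(-8 - 10 \cdot 6\right)^{2} = -2008 + 12 \left(-8 - 60\right)^{2} = -2008 + 12 \left(-68\right)^{2} = -2008 + 12 \cdot 4624 = -2008 + 55488 = 53480$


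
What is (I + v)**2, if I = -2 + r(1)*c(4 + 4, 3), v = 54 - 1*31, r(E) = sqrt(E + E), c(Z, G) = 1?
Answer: (21 + sqrt(2))**2 ≈ 502.40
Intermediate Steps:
r(E) = sqrt(2)*sqrt(E) (r(E) = sqrt(2*E) = sqrt(2)*sqrt(E))
v = 23 (v = 54 - 31 = 23)
I = -2 + sqrt(2) (I = -2 + (sqrt(2)*sqrt(1))*1 = -2 + (sqrt(2)*1)*1 = -2 + sqrt(2)*1 = -2 + sqrt(2) ≈ -0.58579)
(I + v)**2 = ((-2 + sqrt(2)) + 23)**2 = (21 + sqrt(2))**2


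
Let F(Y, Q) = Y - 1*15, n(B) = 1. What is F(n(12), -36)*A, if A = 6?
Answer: -84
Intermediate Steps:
F(Y, Q) = -15 + Y (F(Y, Q) = Y - 15 = -15 + Y)
F(n(12), -36)*A = (-15 + 1)*6 = -14*6 = -84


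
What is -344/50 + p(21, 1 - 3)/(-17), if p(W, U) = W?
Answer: -3449/425 ≈ -8.1153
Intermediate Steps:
-344/50 + p(21, 1 - 3)/(-17) = -344/50 + 21/(-17) = -344*1/50 + 21*(-1/17) = -172/25 - 21/17 = -3449/425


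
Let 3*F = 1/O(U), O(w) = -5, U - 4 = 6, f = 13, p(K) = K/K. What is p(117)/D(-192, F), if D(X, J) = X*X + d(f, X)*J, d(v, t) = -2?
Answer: 15/552962 ≈ 2.7127e-5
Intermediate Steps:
p(K) = 1
U = 10 (U = 4 + 6 = 10)
F = -1/15 (F = (⅓)/(-5) = (⅓)*(-⅕) = -1/15 ≈ -0.066667)
D(X, J) = X² - 2*J (D(X, J) = X*X - 2*J = X² - 2*J)
p(117)/D(-192, F) = 1/((-192)² - 2*(-1/15)) = 1/(36864 + 2/15) = 1/(552962/15) = 1*(15/552962) = 15/552962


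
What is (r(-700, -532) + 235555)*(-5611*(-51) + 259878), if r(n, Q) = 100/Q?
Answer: 17106741162810/133 ≈ 1.2862e+11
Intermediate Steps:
(r(-700, -532) + 235555)*(-5611*(-51) + 259878) = (100/(-532) + 235555)*(-5611*(-51) + 259878) = (100*(-1/532) + 235555)*(286161 + 259878) = (-25/133 + 235555)*546039 = (31328790/133)*546039 = 17106741162810/133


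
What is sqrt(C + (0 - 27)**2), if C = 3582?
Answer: 3*sqrt(479) ≈ 65.658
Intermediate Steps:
sqrt(C + (0 - 27)**2) = sqrt(3582 + (0 - 27)**2) = sqrt(3582 + (-27)**2) = sqrt(3582 + 729) = sqrt(4311) = 3*sqrt(479)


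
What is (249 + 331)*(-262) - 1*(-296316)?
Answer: 144356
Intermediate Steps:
(249 + 331)*(-262) - 1*(-296316) = 580*(-262) + 296316 = -151960 + 296316 = 144356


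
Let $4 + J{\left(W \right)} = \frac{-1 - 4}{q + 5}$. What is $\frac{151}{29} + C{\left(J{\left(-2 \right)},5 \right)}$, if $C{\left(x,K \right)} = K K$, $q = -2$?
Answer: $\frac{876}{29} \approx 30.207$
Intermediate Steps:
$J{\left(W \right)} = - \frac{17}{3}$ ($J{\left(W \right)} = -4 + \frac{-1 - 4}{-2 + 5} = -4 - \frac{5}{3} = - \frac{17}{3}$)
$C{\left(x,K \right)} = K^{2}$
$\frac{151}{29} + C{\left(J{\left(-2 \right)},5 \right)} = \frac{151}{29} + 5^{2} = 151 \cdot \frac{1}{29} + 25 = \frac{151}{29} + 25 = \frac{876}{29}$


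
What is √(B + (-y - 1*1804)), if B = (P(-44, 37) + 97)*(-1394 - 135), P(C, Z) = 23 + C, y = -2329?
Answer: I*√115679 ≈ 340.12*I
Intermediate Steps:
B = -116204 (B = ((23 - 44) + 97)*(-1394 - 135) = (-21 + 97)*(-1529) = 76*(-1529) = -116204)
√(B + (-y - 1*1804)) = √(-116204 + (-1*(-2329) - 1*1804)) = √(-116204 + (2329 - 1804)) = √(-116204 + 525) = √(-115679) = I*√115679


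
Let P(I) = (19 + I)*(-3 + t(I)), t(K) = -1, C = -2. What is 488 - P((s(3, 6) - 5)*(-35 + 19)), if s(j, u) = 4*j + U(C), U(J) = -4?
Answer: 372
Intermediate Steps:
s(j, u) = -4 + 4*j (s(j, u) = 4*j - 4 = -4 + 4*j)
P(I) = -76 - 4*I (P(I) = (19 + I)*(-3 - 1) = (19 + I)*(-4) = -76 - 4*I)
488 - P((s(3, 6) - 5)*(-35 + 19)) = 488 - (-76 - 4*((-4 + 4*3) - 5)*(-35 + 19)) = 488 - (-76 - 4*((-4 + 12) - 5)*(-16)) = 488 - (-76 - 4*(8 - 5)*(-16)) = 488 - (-76 - 12*(-16)) = 488 - (-76 - 4*(-48)) = 488 - (-76 + 192) = 488 - 1*116 = 488 - 116 = 372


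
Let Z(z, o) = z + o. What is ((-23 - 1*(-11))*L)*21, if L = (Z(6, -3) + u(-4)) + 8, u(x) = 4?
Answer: -3780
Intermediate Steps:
Z(z, o) = o + z
L = 15 (L = ((-3 + 6) + 4) + 8 = (3 + 4) + 8 = 7 + 8 = 15)
((-23 - 1*(-11))*L)*21 = ((-23 - 1*(-11))*15)*21 = ((-23 + 11)*15)*21 = -12*15*21 = -180*21 = -3780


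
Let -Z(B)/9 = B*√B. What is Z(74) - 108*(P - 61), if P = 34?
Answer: 2916 - 666*√74 ≈ -2813.1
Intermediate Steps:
Z(B) = -9*B^(3/2) (Z(B) = -9*B*√B = -9*B^(3/2))
Z(74) - 108*(P - 61) = -666*√74 - 108*(34 - 61) = -666*√74 - 108*(-27) = -666*√74 - 1*(-2916) = -666*√74 + 2916 = 2916 - 666*√74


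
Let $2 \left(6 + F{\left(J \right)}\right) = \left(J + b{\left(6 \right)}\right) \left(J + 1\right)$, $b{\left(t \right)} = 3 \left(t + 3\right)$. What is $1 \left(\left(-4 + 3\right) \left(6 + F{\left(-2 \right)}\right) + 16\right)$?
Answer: $\frac{57}{2} \approx 28.5$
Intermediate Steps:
$b{\left(t \right)} = 9 + 3 t$ ($b{\left(t \right)} = 3 \left(3 + t\right) = 9 + 3 t$)
$F{\left(J \right)} = -6 + \frac{\left(1 + J\right) \left(27 + J\right)}{2}$ ($F{\left(J \right)} = -6 + \frac{\left(J + \left(9 + 3 \cdot 6\right)\right) \left(J + 1\right)}{2} = -6 + \frac{\left(J + \left(9 + 18\right)\right) \left(1 + J\right)}{2} = -6 + \frac{\left(J + 27\right) \left(1 + J\right)}{2} = -6 + \frac{\left(27 + J\right) \left(1 + J\right)}{2} = -6 + \frac{\left(1 + J\right) \left(27 + J\right)}{2}$)
$1 \left(\left(-4 + 3\right) \left(6 + F{\left(-2 \right)}\right) + 16\right) = 1 \left(\left(-4 + 3\right) \left(6 + \left(\frac{15}{2} + \frac{\left(-2\right)^{2}}{2} + 14 \left(-2\right)\right)\right) + 16\right) = 1 \left(- (6 + \left(\frac{15}{2} + \frac{1}{2} \cdot 4 - 28\right)) + 16\right) = 1 \left(- (6 + \left(\frac{15}{2} + 2 - 28\right)) + 16\right) = 1 \left(- (6 - \frac{37}{2}) + 16\right) = 1 \left(\left(-1\right) \left(- \frac{25}{2}\right) + 16\right) = 1 \left(\frac{25}{2} + 16\right) = 1 \cdot \frac{57}{2} = \frac{57}{2}$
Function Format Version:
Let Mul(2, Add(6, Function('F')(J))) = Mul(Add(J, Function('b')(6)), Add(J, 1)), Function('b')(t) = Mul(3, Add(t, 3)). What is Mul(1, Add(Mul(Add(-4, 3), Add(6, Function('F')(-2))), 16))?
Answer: Rational(57, 2) ≈ 28.500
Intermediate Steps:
Function('b')(t) = Add(9, Mul(3, t)) (Function('b')(t) = Mul(3, Add(3, t)) = Add(9, Mul(3, t)))
Function('F')(J) = Add(-6, Mul(Rational(1, 2), Add(1, J), Add(27, J))) (Function('F')(J) = Add(-6, Mul(Rational(1, 2), Mul(Add(J, Add(9, Mul(3, 6))), Add(J, 1)))) = Add(-6, Mul(Rational(1, 2), Mul(Add(J, Add(9, 18)), Add(1, J)))) = Add(-6, Mul(Rational(1, 2), Mul(Add(J, 27), Add(1, J)))) = Add(-6, Mul(Rational(1, 2), Mul(Add(27, J), Add(1, J)))) = Add(-6, Mul(Rational(1, 2), Mul(Add(1, J), Add(27, J)))) = Add(-6, Mul(Rational(1, 2), Add(1, J), Add(27, J))))
Mul(1, Add(Mul(Add(-4, 3), Add(6, Function('F')(-2))), 16)) = Mul(1, Add(Mul(Add(-4, 3), Add(6, Add(Rational(15, 2), Mul(Rational(1, 2), Pow(-2, 2)), Mul(14, -2)))), 16)) = Mul(1, Add(Mul(-1, Add(6, Add(Rational(15, 2), Mul(Rational(1, 2), 4), -28))), 16)) = Mul(1, Add(Mul(-1, Add(6, Add(Rational(15, 2), 2, -28))), 16)) = Mul(1, Add(Mul(-1, Add(6, Rational(-37, 2))), 16)) = Mul(1, Add(Mul(-1, Rational(-25, 2)), 16)) = Mul(1, Add(Rational(25, 2), 16)) = Mul(1, Rational(57, 2)) = Rational(57, 2)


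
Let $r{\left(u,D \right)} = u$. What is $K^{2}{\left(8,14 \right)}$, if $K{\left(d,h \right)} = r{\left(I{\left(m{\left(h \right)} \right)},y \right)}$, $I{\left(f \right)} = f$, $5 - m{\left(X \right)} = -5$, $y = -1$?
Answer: $100$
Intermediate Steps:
$m{\left(X \right)} = 10$ ($m{\left(X \right)} = 5 - -5 = 5 + 5 = 10$)
$K{\left(d,h \right)} = 10$
$K^{2}{\left(8,14 \right)} = 10^{2} = 100$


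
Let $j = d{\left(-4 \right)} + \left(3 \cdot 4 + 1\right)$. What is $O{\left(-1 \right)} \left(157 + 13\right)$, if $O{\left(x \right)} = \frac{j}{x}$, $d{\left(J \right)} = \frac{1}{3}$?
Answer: $- \frac{6800}{3} \approx -2266.7$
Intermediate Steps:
$d{\left(J \right)} = \frac{1}{3}$
$j = \frac{40}{3}$ ($j = \frac{1}{3} + \left(3 \cdot 4 + 1\right) = \frac{1}{3} + \left(12 + 1\right) = \frac{1}{3} + 13 = \frac{40}{3} \approx 13.333$)
$O{\left(x \right)} = \frac{40}{3 x}$
$O{\left(-1 \right)} \left(157 + 13\right) = \frac{40}{3 \left(-1\right)} \left(157 + 13\right) = \frac{40}{3} \left(-1\right) 170 = \left(- \frac{40}{3}\right) 170 = - \frac{6800}{3}$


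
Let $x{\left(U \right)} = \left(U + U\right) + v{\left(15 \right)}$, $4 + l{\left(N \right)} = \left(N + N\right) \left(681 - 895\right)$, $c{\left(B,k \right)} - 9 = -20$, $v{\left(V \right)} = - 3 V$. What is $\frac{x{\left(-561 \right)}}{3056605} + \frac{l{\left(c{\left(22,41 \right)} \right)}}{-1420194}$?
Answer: $- \frac{2672606053}{723495346895} \approx -0.003694$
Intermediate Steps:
$c{\left(B,k \right)} = -11$ ($c{\left(B,k \right)} = 9 - 20 = -11$)
$l{\left(N \right)} = -4 - 428 N$ ($l{\left(N \right)} = -4 + \left(N + N\right) \left(681 - 895\right) = -4 + 2 N \left(-214\right) = -4 - 428 N$)
$x{\left(U \right)} = -45 + 2 U$ ($x{\left(U \right)} = \left(U + U\right) - 45 = 2 U - 45 = -45 + 2 U$)
$\frac{x{\left(-561 \right)}}{3056605} + \frac{l{\left(c{\left(22,41 \right)} \right)}}{-1420194} = \frac{-45 + 2 \left(-561\right)}{3056605} + \frac{-4 - -4708}{-1420194} = \left(-45 - 1122\right) \frac{1}{3056605} + \left(-4 + 4708\right) \left(- \frac{1}{1420194}\right) = \left(-1167\right) \frac{1}{3056605} + 4704 \left(- \frac{1}{1420194}\right) = - \frac{1167}{3056605} - \frac{784}{236699} = - \frac{2672606053}{723495346895}$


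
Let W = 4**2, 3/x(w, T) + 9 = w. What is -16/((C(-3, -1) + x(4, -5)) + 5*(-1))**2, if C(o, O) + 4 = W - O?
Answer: -400/1369 ≈ -0.29218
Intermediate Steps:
x(w, T) = 3/(-9 + w)
W = 16
C(o, O) = 12 - O (C(o, O) = -4 + (16 - O) = 12 - O)
-16/((C(-3, -1) + x(4, -5)) + 5*(-1))**2 = -16/(((12 - 1*(-1)) + 3/(-9 + 4)) + 5*(-1))**2 = -16/(((12 + 1) + 3/(-5)) - 5)**2 = -16/((13 + 3*(-1/5)) - 5)**2 = -16/((13 - 3/5) - 5)**2 = -16/(62/5 - 5)**2 = -16*(1/(37/5))**2 = -16*(5/37)**2 = -16*25/1369 = -400/1369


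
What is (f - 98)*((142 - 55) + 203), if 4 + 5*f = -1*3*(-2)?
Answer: -28304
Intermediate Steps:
f = ⅖ (f = -⅘ + (-1*3*(-2))/5 = -⅘ + (-3*(-2))/5 = -⅘ + (⅕)*6 = -⅘ + 6/5 = ⅖ ≈ 0.40000)
(f - 98)*((142 - 55) + 203) = (⅖ - 98)*((142 - 55) + 203) = -488*(87 + 203)/5 = -488/5*290 = -28304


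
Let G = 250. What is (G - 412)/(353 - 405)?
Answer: 81/26 ≈ 3.1154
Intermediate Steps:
(G - 412)/(353 - 405) = (250 - 412)/(353 - 405) = -162/(-52) = -162*(-1/52) = 81/26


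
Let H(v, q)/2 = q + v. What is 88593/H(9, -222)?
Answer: -29531/142 ≈ -207.96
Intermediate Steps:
H(v, q) = 2*q + 2*v (H(v, q) = 2*(q + v) = 2*q + 2*v)
88593/H(9, -222) = 88593/(2*(-222) + 2*9) = 88593/(-444 + 18) = 88593/(-426) = 88593*(-1/426) = -29531/142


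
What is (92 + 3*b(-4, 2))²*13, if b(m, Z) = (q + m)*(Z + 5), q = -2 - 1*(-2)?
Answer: 832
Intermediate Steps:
q = 0 (q = -2 + 2 = 0)
b(m, Z) = m*(5 + Z) (b(m, Z) = (0 + m)*(Z + 5) = m*(5 + Z))
(92 + 3*b(-4, 2))²*13 = (92 + 3*(-4*(5 + 2)))²*13 = (92 + 3*(-4*7))²*13 = (92 + 3*(-28))²*13 = (92 - 84)²*13 = 8²*13 = 64*13 = 832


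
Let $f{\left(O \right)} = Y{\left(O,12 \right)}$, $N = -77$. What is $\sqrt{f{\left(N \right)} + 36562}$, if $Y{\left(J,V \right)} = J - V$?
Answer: $\sqrt{36473} \approx 190.98$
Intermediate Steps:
$f{\left(O \right)} = -12 + O$ ($f{\left(O \right)} = O - 12 = -12 + O$)
$\sqrt{f{\left(N \right)} + 36562} = \sqrt{\left(-12 - 77\right) + 36562} = \sqrt{-89 + 36562} = \sqrt{36473}$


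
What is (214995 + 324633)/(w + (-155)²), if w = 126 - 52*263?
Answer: 539628/10475 ≈ 51.516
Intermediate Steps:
w = -13550 (w = 126 - 13676 = -13550)
(214995 + 324633)/(w + (-155)²) = (214995 + 324633)/(-13550 + (-155)²) = 539628/(-13550 + 24025) = 539628/10475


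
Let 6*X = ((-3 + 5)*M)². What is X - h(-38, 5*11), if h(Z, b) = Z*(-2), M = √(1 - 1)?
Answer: -76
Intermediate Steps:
M = 0 (M = √0 = 0)
X = 0 (X = ((-3 + 5)*0)²/6 = (2*0)²/6 = (⅙)*0² = (⅙)*0 = 0)
h(Z, b) = -2*Z
X - h(-38, 5*11) = 0 - (-2)*(-38) = 0 - 1*76 = 0 - 76 = -76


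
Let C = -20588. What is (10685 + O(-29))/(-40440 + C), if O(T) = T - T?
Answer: -10685/61028 ≈ -0.17508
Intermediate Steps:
O(T) = 0
(10685 + O(-29))/(-40440 + C) = (10685 + 0)/(-40440 - 20588) = 10685/(-61028) = 10685*(-1/61028) = -10685/61028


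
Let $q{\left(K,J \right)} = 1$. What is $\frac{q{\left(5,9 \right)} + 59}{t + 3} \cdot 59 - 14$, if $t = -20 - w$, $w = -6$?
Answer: $- \frac{3694}{11} \approx -335.82$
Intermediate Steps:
$t = -14$ ($t = -20 - -6 = -20 + 6 = -14$)
$\frac{q{\left(5,9 \right)} + 59}{t + 3} \cdot 59 - 14 = \frac{1 + 59}{-14 + 3} \cdot 59 - 14 = \frac{60}{-11} \cdot 59 - 14 = 60 \left(- \frac{1}{11}\right) 59 - 14 = \left(- \frac{60}{11}\right) 59 - 14 = - \frac{3540}{11} - 14 = - \frac{3694}{11}$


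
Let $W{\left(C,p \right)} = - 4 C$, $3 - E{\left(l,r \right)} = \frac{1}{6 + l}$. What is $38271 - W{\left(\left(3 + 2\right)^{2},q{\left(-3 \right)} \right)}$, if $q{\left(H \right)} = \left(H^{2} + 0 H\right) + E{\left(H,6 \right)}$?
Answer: $38371$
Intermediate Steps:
$E{\left(l,r \right)} = 3 - \frac{1}{6 + l}$
$q{\left(H \right)} = H^{2} + \frac{17 + 3 H}{6 + H}$ ($q{\left(H \right)} = \left(H^{2} + 0 H\right) + \frac{17 + 3 H}{6 + H} = \left(H^{2} + 0\right) + \frac{17 + 3 H}{6 + H} = H^{2} + \frac{17 + 3 H}{6 + H}$)
$38271 - W{\left(\left(3 + 2\right)^{2},q{\left(-3 \right)} \right)} = 38271 - - 4 \left(3 + 2\right)^{2} = 38271 - - 4 \cdot 5^{2} = 38271 - \left(-4\right) 25 = 38271 - -100 = 38271 + 100 = 38371$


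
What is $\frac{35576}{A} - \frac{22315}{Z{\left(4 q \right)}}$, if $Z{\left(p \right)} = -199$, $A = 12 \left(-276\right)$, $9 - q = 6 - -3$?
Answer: $\frac{8353457}{82386} \approx 101.39$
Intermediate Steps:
$q = 0$ ($q = 9 - \left(6 - -3\right) = 9 - \left(6 + 3\right) = 9 - 9 = 0$)
$A = -3312$
$\frac{35576}{A} - \frac{22315}{Z{\left(4 q \right)}} = \frac{35576}{-3312} - \frac{22315}{-199} = 35576 \left(- \frac{1}{3312}\right) - - \frac{22315}{199} = - \frac{4447}{414} + \frac{22315}{199} = \frac{8353457}{82386}$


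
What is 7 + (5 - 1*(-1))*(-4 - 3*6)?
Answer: -125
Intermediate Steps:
7 + (5 - 1*(-1))*(-4 - 3*6) = 7 + (5 + 1)*(-4 - 18) = 7 + 6*(-22) = 7 - 132 = -125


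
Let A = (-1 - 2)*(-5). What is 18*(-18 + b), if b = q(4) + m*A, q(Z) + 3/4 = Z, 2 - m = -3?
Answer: 2169/2 ≈ 1084.5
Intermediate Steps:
m = 5 (m = 2 - 1*(-3) = 2 + 3 = 5)
q(Z) = -¾ + Z
A = 15 (A = -3*(-5) = 15)
b = 313/4 (b = (-¾ + 4) + 5*15 = 13/4 + 75 = 313/4 ≈ 78.250)
18*(-18 + b) = 18*(-18 + 313/4) = 18*(241/4) = 2169/2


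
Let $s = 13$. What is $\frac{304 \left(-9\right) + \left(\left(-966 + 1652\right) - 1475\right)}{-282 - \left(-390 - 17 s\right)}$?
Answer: $- \frac{75}{7} \approx -10.714$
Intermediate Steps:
$\frac{304 \left(-9\right) + \left(\left(-966 + 1652\right) - 1475\right)}{-282 - \left(-390 - 17 s\right)} = \frac{304 \left(-9\right) + \left(\left(-966 + 1652\right) - 1475\right)}{-282 + \left(366 - \left(-24 - 221\right)\right)} = \frac{-2736 + \left(686 - 1475\right)}{-282 + \left(366 - \left(-24 - 221\right)\right)} = \frac{-2736 - 789}{-282 + \left(366 - -245\right)} = - \frac{3525}{-282 + \left(366 + 245\right)} = - \frac{3525}{-282 + 611} = - \frac{3525}{329} = \left(-3525\right) \frac{1}{329} = - \frac{75}{7}$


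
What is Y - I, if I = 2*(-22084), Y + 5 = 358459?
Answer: 402622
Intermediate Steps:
Y = 358454 (Y = -5 + 358459 = 358454)
I = -44168
Y - I = 358454 - 1*(-44168) = 358454 + 44168 = 402622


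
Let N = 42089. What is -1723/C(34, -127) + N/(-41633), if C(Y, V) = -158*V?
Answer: -11598627/10574782 ≈ -1.0968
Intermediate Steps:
-1723/C(34, -127) + N/(-41633) = -1723/((-158*(-127))) + 42089/(-41633) = -1723/20066 + 42089*(-1/41633) = -1723*1/20066 - 42089/41633 = -1723/20066 - 42089/41633 = -11598627/10574782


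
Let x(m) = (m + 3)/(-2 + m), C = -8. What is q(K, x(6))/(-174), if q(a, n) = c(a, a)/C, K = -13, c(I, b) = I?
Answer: -13/1392 ≈ -0.0093391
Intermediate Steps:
x(m) = (3 + m)/(-2 + m)
q(a, n) = -a/8 (q(a, n) = a/(-8) = a*(-1/8) = -a/8)
q(K, x(6))/(-174) = -1/8*(-13)/(-174) = (13/8)*(-1/174) = -13/1392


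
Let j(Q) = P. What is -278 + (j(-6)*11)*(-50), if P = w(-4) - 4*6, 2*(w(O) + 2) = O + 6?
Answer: 13472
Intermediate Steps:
w(O) = 1 + O/2 (w(O) = -2 + (O + 6)/2 = -2 + (6 + O)/2 = -2 + (3 + O/2) = 1 + O/2)
P = -25 (P = (1 + (½)*(-4)) - 4*6 = (1 - 2) - 24 = -1 - 24 = -25)
j(Q) = -25
-278 + (j(-6)*11)*(-50) = -278 - 25*11*(-50) = -278 - 275*(-50) = -278 + 13750 = 13472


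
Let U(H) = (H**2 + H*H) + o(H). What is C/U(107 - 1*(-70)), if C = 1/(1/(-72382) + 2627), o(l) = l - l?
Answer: 36191/5957131434777 ≈ 6.0752e-9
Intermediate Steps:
o(l) = 0
U(H) = 2*H**2 (U(H) = (H**2 + H*H) + 0 = (H**2 + H**2) + 0 = 2*H**2 + 0 = 2*H**2)
C = 72382/190147513 (C = 1/(-1/72382 + 2627) = 1/(190147513/72382) = 72382/190147513 ≈ 0.00038066)
C/U(107 - 1*(-70)) = 72382/(190147513*((2*(107 - 1*(-70))**2))) = 72382/(190147513*((2*(107 + 70)**2))) = 72382/(190147513*((2*177**2))) = 72382/(190147513*((2*31329))) = (72382/190147513)/62658 = (72382/190147513)*(1/62658) = 36191/5957131434777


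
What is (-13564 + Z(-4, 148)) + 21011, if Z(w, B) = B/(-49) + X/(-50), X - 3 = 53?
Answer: 9117503/1225 ≈ 7442.9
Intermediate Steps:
X = 56 (X = 3 + 53 = 56)
Z(w, B) = -28/25 - B/49 (Z(w, B) = B/(-49) + 56/(-50) = B*(-1/49) + 56*(-1/50) = -B/49 - 28/25 = -28/25 - B/49)
(-13564 + Z(-4, 148)) + 21011 = (-13564 + (-28/25 - 1/49*148)) + 21011 = (-13564 + (-28/25 - 148/49)) + 21011 = (-13564 - 5072/1225) + 21011 = -16620972/1225 + 21011 = 9117503/1225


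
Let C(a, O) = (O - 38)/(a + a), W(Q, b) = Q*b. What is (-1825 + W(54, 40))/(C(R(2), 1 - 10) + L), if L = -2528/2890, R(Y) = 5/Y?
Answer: -484075/14847 ≈ -32.604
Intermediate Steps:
L = -1264/1445 (L = -2528*1/2890 = -1264/1445 ≈ -0.87474)
C(a, O) = (-38 + O)/(2*a) (C(a, O) = (-38 + O)/((2*a)) = (-38 + O)*(1/(2*a)) = (-38 + O)/(2*a))
(-1825 + W(54, 40))/(C(R(2), 1 - 10) + L) = (-1825 + 54*40)/((-38 + (1 - 10))/(2*((5/2))) - 1264/1445) = (-1825 + 2160)/((-38 - 9)/(2*((5*(½)))) - 1264/1445) = 335/((½)*(-47)/(5/2) - 1264/1445) = 335/((½)*(⅖)*(-47) - 1264/1445) = 335/(-47/5 - 1264/1445) = 335/(-14847/1445) = 335*(-1445/14847) = -484075/14847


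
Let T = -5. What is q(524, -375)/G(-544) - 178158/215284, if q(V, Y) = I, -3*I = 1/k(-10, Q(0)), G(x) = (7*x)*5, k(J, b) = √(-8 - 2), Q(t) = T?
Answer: -89079/107642 - I*√10/571200 ≈ -0.82755 - 5.5362e-6*I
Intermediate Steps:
Q(t) = -5
k(J, b) = I*√10 (k(J, b) = √(-10) = I*√10)
G(x) = 35*x
I = I*√10/30 (I = -(-I*√10/10)/3 = -(-1)*I*√10/30 = I*√10/30 ≈ 0.10541*I)
q(V, Y) = I*√10/30
q(524, -375)/G(-544) - 178158/215284 = (I*√10/30)/((35*(-544))) - 178158/215284 = (I*√10/30)/(-19040) - 178158*1/215284 = (I*√10/30)*(-1/19040) - 89079/107642 = -I*√10/571200 - 89079/107642 = -89079/107642 - I*√10/571200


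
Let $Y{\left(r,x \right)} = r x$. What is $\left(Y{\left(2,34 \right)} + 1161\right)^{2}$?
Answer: $1510441$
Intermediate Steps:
$\left(Y{\left(2,34 \right)} + 1161\right)^{2} = \left(2 \cdot 34 + 1161\right)^{2} = \left(68 + 1161\right)^{2} = 1229^{2} = 1510441$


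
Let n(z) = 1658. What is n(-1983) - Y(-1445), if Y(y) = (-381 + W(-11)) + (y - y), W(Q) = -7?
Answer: 2046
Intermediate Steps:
Y(y) = -388 (Y(y) = (-381 - 7) + (y - y) = -388 + 0 = -388)
n(-1983) - Y(-1445) = 1658 - 1*(-388) = 1658 + 388 = 2046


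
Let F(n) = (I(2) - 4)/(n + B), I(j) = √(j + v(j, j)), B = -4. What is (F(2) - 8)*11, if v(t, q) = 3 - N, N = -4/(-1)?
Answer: -143/2 ≈ -71.500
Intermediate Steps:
N = 4 (N = -4*(-1) = 4)
v(t, q) = -1 (v(t, q) = 3 - 1*4 = 3 - 4 = -1)
I(j) = √(-1 + j) (I(j) = √(j - 1) = √(-1 + j))
F(n) = -3/(-4 + n) (F(n) = (√(-1 + 2) - 4)/(n - 4) = (√1 - 4)/(-4 + n) = (1 - 4)/(-4 + n) = -3/(-4 + n))
(F(2) - 8)*11 = (-3/(-4 + 2) - 8)*11 = (-3/(-2) - 8)*11 = (-3*(-½) - 8)*11 = (3/2 - 8)*11 = -13/2*11 = -143/2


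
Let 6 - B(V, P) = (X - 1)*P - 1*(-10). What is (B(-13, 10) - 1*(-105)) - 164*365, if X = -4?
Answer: -59709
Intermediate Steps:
B(V, P) = -4 + 5*P (B(V, P) = 6 - ((-4 - 1)*P - 1*(-10)) = 6 - (-5*P + 10) = 6 - (10 - 5*P) = 6 + (-10 + 5*P) = -4 + 5*P)
(B(-13, 10) - 1*(-105)) - 164*365 = ((-4 + 5*10) - 1*(-105)) - 164*365 = ((-4 + 50) + 105) - 59860 = (46 + 105) - 59860 = 151 - 59860 = -59709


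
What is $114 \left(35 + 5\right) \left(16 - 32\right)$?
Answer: $-72960$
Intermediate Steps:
$114 \left(35 + 5\right) \left(16 - 32\right) = 114 \cdot 40 \left(-16\right) = 114 \left(-640\right) = -72960$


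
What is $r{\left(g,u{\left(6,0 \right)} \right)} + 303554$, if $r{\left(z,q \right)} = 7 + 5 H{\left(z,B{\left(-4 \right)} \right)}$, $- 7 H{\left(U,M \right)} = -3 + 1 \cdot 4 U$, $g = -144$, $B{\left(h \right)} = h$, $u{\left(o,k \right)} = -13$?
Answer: $\frac{2127822}{7} \approx 3.0397 \cdot 10^{5}$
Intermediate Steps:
$H{\left(U,M \right)} = \frac{3}{7} - \frac{4 U}{7}$ ($H{\left(U,M \right)} = - \frac{-3 + 1 \cdot 4 U}{7} = - \frac{-3 + 4 U}{7} = \frac{3}{7} - \frac{4 U}{7}$)
$r{\left(z,q \right)} = \frac{64}{7} - \frac{20 z}{7}$ ($r{\left(z,q \right)} = 7 + 5 \left(\frac{3}{7} - \frac{4 z}{7}\right) = 7 - \left(- \frac{15}{7} + \frac{20 z}{7}\right) = \frac{64}{7} - \frac{20 z}{7}$)
$r{\left(g,u{\left(6,0 \right)} \right)} + 303554 = \left(\frac{64}{7} - - \frac{2880}{7}\right) + 303554 = \left(\frac{64}{7} + \frac{2880}{7}\right) + 303554 = \frac{2944}{7} + 303554 = \frac{2127822}{7}$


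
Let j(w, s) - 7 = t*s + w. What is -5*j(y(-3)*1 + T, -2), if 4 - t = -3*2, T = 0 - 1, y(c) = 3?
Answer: 55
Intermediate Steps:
T = -1
t = 10 (t = 4 - (-3)*2 = 4 - 1*(-6) = 4 + 6 = 10)
j(w, s) = 7 + w + 10*s (j(w, s) = 7 + (10*s + w) = 7 + (w + 10*s) = 7 + w + 10*s)
-5*j(y(-3)*1 + T, -2) = -5*(7 + (3*1 - 1) + 10*(-2)) = -5*(7 + (3 - 1) - 20) = -5*(7 + 2 - 20) = -5*(-11) = 55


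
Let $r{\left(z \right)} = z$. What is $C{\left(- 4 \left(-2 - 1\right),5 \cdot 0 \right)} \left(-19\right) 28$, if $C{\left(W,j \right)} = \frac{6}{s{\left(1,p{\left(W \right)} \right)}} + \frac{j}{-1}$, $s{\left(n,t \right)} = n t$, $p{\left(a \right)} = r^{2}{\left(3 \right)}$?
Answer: $- \frac{1064}{3} \approx -354.67$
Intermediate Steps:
$p{\left(a \right)} = 9$ ($p{\left(a \right)} = 3^{2} = 9$)
$C{\left(W,j \right)} = \frac{2}{3} - j$ ($C{\left(W,j \right)} = \frac{6}{1 \cdot 9} + \frac{j}{-1} = \frac{6}{9} + j \left(-1\right) = 6 \cdot \frac{1}{9} - j = \frac{2}{3} - j$)
$C{\left(- 4 \left(-2 - 1\right),5 \cdot 0 \right)} \left(-19\right) 28 = \left(\frac{2}{3} - 5 \cdot 0\right) \left(-19\right) 28 = \left(\frac{2}{3} - 0\right) \left(-19\right) 28 = \left(\frac{2}{3} + 0\right) \left(-19\right) 28 = \frac{2}{3} \left(-19\right) 28 = \left(- \frac{38}{3}\right) 28 = - \frac{1064}{3}$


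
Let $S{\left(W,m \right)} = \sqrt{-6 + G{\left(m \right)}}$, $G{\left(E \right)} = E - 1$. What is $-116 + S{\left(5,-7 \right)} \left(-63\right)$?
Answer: $-116 - 63 i \sqrt{14} \approx -116.0 - 235.72 i$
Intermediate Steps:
$G{\left(E \right)} = -1 + E$ ($G{\left(E \right)} = E - 1 = -1 + E$)
$S{\left(W,m \right)} = \sqrt{-7 + m}$ ($S{\left(W,m \right)} = \sqrt{-6 + \left(-1 + m\right)} = \sqrt{-7 + m}$)
$-116 + S{\left(5,-7 \right)} \left(-63\right) = -116 + \sqrt{-7 - 7} \left(-63\right) = -116 + \sqrt{-14} \left(-63\right) = -116 + i \sqrt{14} \left(-63\right) = -116 - 63 i \sqrt{14}$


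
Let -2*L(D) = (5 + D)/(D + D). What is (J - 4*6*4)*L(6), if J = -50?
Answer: 803/12 ≈ 66.917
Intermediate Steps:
L(D) = -(5 + D)/(4*D) (L(D) = -(5 + D)/(2*(D + D)) = -(5 + D)/(2*(2*D)) = -(5 + D)*1/(2*D)/2 = -(5 + D)/(4*D))
(J - 4*6*4)*L(6) = (-50 - 4*6*4)*((¼)*(-5 - 1*6)/6) = (-50 - 24*4)*((¼)*(⅙)*(-5 - 6)) = (-50 - 96)*((¼)*(⅙)*(-11)) = -146*(-11/24) = 803/12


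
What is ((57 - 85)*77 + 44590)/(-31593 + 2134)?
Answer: -42434/29459 ≈ -1.4404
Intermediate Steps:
((57 - 85)*77 + 44590)/(-31593 + 2134) = (-28*77 + 44590)/(-29459) = (-2156 + 44590)*(-1/29459) = 42434*(-1/29459) = -42434/29459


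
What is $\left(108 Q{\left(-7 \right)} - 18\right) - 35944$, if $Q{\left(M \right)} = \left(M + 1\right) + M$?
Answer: $-37366$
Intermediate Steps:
$Q{\left(M \right)} = 1 + 2 M$ ($Q{\left(M \right)} = \left(1 + M\right) + M = 1 + 2 M$)
$\left(108 Q{\left(-7 \right)} - 18\right) - 35944 = \left(108 \left(1 + 2 \left(-7\right)\right) - 18\right) - 35944 = \left(108 \left(1 - 14\right) - 18\right) - 35944 = \left(108 \left(-13\right) - 18\right) - 35944 = \left(-1404 - 18\right) - 35944 = -1422 - 35944 = -37366$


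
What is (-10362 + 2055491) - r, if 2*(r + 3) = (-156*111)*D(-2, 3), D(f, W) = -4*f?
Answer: 2114396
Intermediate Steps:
r = -69267 (r = -3 + ((-156*111)*(-4*(-2)))/2 = -3 + (-17316*8)/2 = -3 + (½)*(-138528) = -3 - 69264 = -69267)
(-10362 + 2055491) - r = (-10362 + 2055491) - 1*(-69267) = 2045129 + 69267 = 2114396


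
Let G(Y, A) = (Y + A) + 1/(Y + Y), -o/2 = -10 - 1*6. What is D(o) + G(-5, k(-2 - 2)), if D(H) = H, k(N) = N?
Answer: 229/10 ≈ 22.900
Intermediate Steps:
o = 32 (o = -2*(-10 - 1*6) = -2*(-10 - 6) = -2*(-16) = 32)
G(Y, A) = A + Y + 1/(2*Y) (G(Y, A) = (A + Y) + 1/(2*Y) = A + Y + 1/(2*Y))
D(o) + G(-5, k(-2 - 2)) = 32 + ((-2 - 2) - 5 + (½)/(-5)) = 32 + (-4 - 5 + (½)*(-⅕)) = 32 + (-4 - 5 - ⅒) = 32 - 91/10 = 229/10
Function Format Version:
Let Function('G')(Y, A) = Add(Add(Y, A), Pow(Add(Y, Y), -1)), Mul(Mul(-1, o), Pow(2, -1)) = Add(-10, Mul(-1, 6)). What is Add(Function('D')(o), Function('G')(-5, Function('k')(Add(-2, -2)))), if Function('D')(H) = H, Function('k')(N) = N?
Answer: Rational(229, 10) ≈ 22.900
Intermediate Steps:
o = 32 (o = Mul(-2, Add(-10, Mul(-1, 6))) = Mul(-2, Add(-10, -6)) = Mul(-2, -16) = 32)
Function('G')(Y, A) = Add(A, Y, Mul(Rational(1, 2), Pow(Y, -1))) (Function('G')(Y, A) = Add(Add(A, Y), Pow(Mul(2, Y), -1)) = Add(Add(A, Y), Mul(Rational(1, 2), Pow(Y, -1))) = Add(A, Y, Mul(Rational(1, 2), Pow(Y, -1))))
Add(Function('D')(o), Function('G')(-5, Function('k')(Add(-2, -2)))) = Add(32, Add(Add(-2, -2), -5, Mul(Rational(1, 2), Pow(-5, -1)))) = Add(32, Add(-4, -5, Mul(Rational(1, 2), Rational(-1, 5)))) = Add(32, Add(-4, -5, Rational(-1, 10))) = Add(32, Rational(-91, 10)) = Rational(229, 10)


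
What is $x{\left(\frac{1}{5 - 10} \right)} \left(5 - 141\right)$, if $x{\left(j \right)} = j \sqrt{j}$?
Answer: $\frac{136 i \sqrt{5}}{25} \approx 12.164 i$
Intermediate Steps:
$x{\left(j \right)} = j^{\frac{3}{2}}$
$x{\left(\frac{1}{5 - 10} \right)} \left(5 - 141\right) = \left(\frac{1}{5 - 10}\right)^{\frac{3}{2}} \left(5 - 141\right) = \left(\frac{1}{-5}\right)^{\frac{3}{2}} \left(5 - 141\right) = \left(- \frac{1}{5}\right)^{\frac{3}{2}} \left(-136\right) = - \frac{i \sqrt{5}}{25} \left(-136\right) = \frac{136 i \sqrt{5}}{25}$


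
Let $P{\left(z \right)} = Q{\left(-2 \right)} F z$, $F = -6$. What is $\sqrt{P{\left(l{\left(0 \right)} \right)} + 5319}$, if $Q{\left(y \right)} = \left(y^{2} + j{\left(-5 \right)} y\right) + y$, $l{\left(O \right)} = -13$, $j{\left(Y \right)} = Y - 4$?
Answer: $\sqrt{6879} \approx 82.94$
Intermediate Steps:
$j{\left(Y \right)} = -4 + Y$
$Q{\left(y \right)} = y^{2} - 8 y$ ($Q{\left(y \right)} = \left(y^{2} + \left(-4 - 5\right) y\right) + y = \left(y^{2} - 9 y\right) + y = y^{2} - 8 y$)
$P{\left(z \right)} = - 120 z$ ($P{\left(z \right)} = - 2 \left(-8 - 2\right) \left(-6\right) z = \left(-2\right) \left(-10\right) \left(-6\right) z = 20 \left(-6\right) z = - 120 z$)
$\sqrt{P{\left(l{\left(0 \right)} \right)} + 5319} = \sqrt{\left(-120\right) \left(-13\right) + 5319} = \sqrt{1560 + 5319} = \sqrt{6879}$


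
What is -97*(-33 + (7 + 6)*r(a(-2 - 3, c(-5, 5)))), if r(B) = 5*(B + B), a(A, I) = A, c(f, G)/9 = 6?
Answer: 66251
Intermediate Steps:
c(f, G) = 54 (c(f, G) = 9*6 = 54)
r(B) = 10*B (r(B) = 5*(2*B) = 10*B)
-97*(-33 + (7 + 6)*r(a(-2 - 3, c(-5, 5)))) = -97*(-33 + (7 + 6)*(10*(-2 - 3))) = -97*(-33 + 13*(10*(-5))) = -97*(-33 + 13*(-50)) = -97*(-33 - 650) = -97*(-683) = 66251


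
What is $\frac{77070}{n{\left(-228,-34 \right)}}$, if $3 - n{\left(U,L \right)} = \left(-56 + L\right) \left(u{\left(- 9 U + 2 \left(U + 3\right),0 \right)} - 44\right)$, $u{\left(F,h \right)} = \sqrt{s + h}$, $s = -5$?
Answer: $- \frac{33885110}{1744261} - \frac{770700 i \sqrt{5}}{1744261} \approx -19.427 - 0.988 i$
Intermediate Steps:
$u{\left(F,h \right)} = \sqrt{-5 + h}$
$n{\left(U,L \right)} = 3 - \left(-56 + L\right) \left(-44 + i \sqrt{5}\right)$ ($n{\left(U,L \right)} = 3 - \left(-56 + L\right) \left(\sqrt{-5 + 0} - 44\right) = 3 - \left(-56 + L\right) \left(\sqrt{-5} - 44\right) = 3 - \left(-56 + L\right) \left(i \sqrt{5} - 44\right) = 3 - \left(-56 + L\right) \left(-44 + i \sqrt{5}\right)$)
$\frac{77070}{n{\left(-228,-34 \right)}} = \frac{77070}{-2461 + 44 \left(-34\right) + 56 i \sqrt{5} - i \left(-34\right) \sqrt{5}} = \frac{77070}{-2461 - 1496 + 56 i \sqrt{5} + 34 i \sqrt{5}} = \frac{77070}{-3957 + 90 i \sqrt{5}}$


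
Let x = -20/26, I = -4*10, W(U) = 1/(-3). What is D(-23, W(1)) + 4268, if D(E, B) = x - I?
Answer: 55994/13 ≈ 4307.2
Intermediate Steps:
W(U) = -1/3
I = -40
x = -10/13 (x = -20*1/26 = -10/13 ≈ -0.76923)
D(E, B) = 510/13 (D(E, B) = -10/13 - 1*(-40) = -10/13 + 40 = 510/13)
D(-23, W(1)) + 4268 = 510/13 + 4268 = 55994/13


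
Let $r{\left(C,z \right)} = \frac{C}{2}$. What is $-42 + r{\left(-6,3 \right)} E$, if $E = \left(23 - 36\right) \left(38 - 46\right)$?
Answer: $-354$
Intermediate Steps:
$E = 104$ ($E = \left(-13\right) \left(-8\right) = 104$)
$r{\left(C,z \right)} = \frac{C}{2}$ ($r{\left(C,z \right)} = C \frac{1}{2} = \frac{C}{2}$)
$-42 + r{\left(-6,3 \right)} E = -42 + \frac{1}{2} \left(-6\right) 104 = -42 - 312 = -354$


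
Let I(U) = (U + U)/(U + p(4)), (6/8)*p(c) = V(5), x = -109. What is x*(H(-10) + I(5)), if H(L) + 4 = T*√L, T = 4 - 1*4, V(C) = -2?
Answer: -218/7 ≈ -31.143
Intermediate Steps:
p(c) = -8/3 (p(c) = (4/3)*(-2) = -8/3)
T = 0 (T = 4 - 4 = 0)
H(L) = -4 (H(L) = -4 + 0*√L = -4 + 0 = -4)
I(U) = 2*U/(-8/3 + U) (I(U) = (U + U)/(U - 8/3) = (2*U)/(-8/3 + U) = 2*U/(-8/3 + U))
x*(H(-10) + I(5)) = -109*(-4 + 6*5/(-8 + 3*5)) = -109*(-4 + 6*5/(-8 + 15)) = -109*(-4 + 6*5/7) = -109*(-4 + 6*5*(⅐)) = -109*(-4 + 30/7) = -109*2/7 = -218/7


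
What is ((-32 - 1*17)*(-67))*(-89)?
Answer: -292187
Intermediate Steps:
((-32 - 1*17)*(-67))*(-89) = ((-32 - 17)*(-67))*(-89) = -49*(-67)*(-89) = 3283*(-89) = -292187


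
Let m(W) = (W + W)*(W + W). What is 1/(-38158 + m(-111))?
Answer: 1/11126 ≈ 8.9880e-5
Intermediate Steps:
m(W) = 4*W² (m(W) = (2*W)*(2*W) = 4*W²)
1/(-38158 + m(-111)) = 1/(-38158 + 4*(-111)²) = 1/(-38158 + 4*12321) = 1/(-38158 + 49284) = 1/11126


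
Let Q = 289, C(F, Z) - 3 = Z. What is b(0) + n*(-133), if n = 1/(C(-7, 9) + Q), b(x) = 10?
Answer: 411/43 ≈ 9.5581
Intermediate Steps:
C(F, Z) = 3 + Z
n = 1/301 (n = 1/((3 + 9) + 289) = 1/(12 + 289) = 1/301 ≈ 0.0033223)
b(0) + n*(-133) = 10 + (1/301)*(-133) = 10 - 19/43 = 411/43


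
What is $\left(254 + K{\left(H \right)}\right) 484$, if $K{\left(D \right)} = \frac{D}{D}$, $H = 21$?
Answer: $123420$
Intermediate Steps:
$K{\left(D \right)} = 1$
$\left(254 + K{\left(H \right)}\right) 484 = \left(254 + 1\right) 484 = 255 \cdot 484 = 123420$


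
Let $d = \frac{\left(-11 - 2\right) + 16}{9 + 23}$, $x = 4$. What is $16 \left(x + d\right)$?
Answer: $\frac{131}{2} \approx 65.5$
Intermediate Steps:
$d = \frac{3}{32}$ ($d = \frac{-13 + 16}{32} = 3 \cdot \frac{1}{32} = \frac{3}{32} \approx 0.09375$)
$16 \left(x + d\right) = 16 \left(4 + \frac{3}{32}\right) = 16 \cdot \frac{131}{32} = \frac{131}{2}$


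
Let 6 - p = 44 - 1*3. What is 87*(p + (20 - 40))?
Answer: -4785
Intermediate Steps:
p = -35 (p = 6 - (44 - 1*3) = 6 - (44 - 3) = 6 - 1*41 = 6 - 41 = -35)
87*(p + (20 - 40)) = 87*(-35 + (20 - 40)) = 87*(-35 - 20) = 87*(-55) = -4785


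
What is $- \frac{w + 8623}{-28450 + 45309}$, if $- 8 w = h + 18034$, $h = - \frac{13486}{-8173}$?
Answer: $- \frac{4731828}{12526237} \approx -0.37775$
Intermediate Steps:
$h = \frac{1226}{743}$ ($h = \left(-13486\right) \left(- \frac{1}{8173}\right) = \frac{1226}{743} \approx 1.6501$)
$w = - \frac{1675061}{743}$ ($w = - \frac{\frac{1226}{743} + 18034}{8} = \left(- \frac{1}{8}\right) \frac{13400488}{743} = - \frac{1675061}{743} \approx -2254.5$)
$- \frac{w + 8623}{-28450 + 45309} = - \frac{- \frac{1675061}{743} + 8623}{-28450 + 45309} = - \frac{4731828}{743 \cdot 16859} = \left(-1\right) \frac{4731828}{12526237} = - \frac{4731828}{12526237}$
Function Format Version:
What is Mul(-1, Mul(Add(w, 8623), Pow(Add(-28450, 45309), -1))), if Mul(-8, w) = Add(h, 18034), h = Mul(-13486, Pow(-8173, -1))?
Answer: Rational(-4731828, 12526237) ≈ -0.37775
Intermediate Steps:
h = Rational(1226, 743) (h = Mul(-13486, Rational(-1, 8173)) = Rational(1226, 743) ≈ 1.6501)
w = Rational(-1675061, 743) (w = Mul(Rational(-1, 8), Add(Rational(1226, 743), 18034)) = Mul(Rational(-1, 8), Rational(13400488, 743)) = Rational(-1675061, 743) ≈ -2254.5)
Mul(-1, Mul(Add(w, 8623), Pow(Add(-28450, 45309), -1))) = Mul(-1, Mul(Add(Rational(-1675061, 743), 8623), Pow(Add(-28450, 45309), -1))) = Mul(-1, Mul(Rational(4731828, 743), Pow(16859, -1))) = Mul(-1, Mul(Rational(4731828, 743), Rational(1, 16859))) = Mul(-1, Rational(4731828, 12526237)) = Rational(-4731828, 12526237)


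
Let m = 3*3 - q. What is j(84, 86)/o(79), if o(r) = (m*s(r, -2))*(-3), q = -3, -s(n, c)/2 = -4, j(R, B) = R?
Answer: -7/24 ≈ -0.29167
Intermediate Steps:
s(n, c) = 8 (s(n, c) = -2*(-4) = 8)
m = 12 (m = 3*3 - 1*(-3) = 9 + 3 = 12)
o(r) = -288 (o(r) = (12*8)*(-3) = 96*(-3) = -288)
j(84, 86)/o(79) = 84/(-288) = 84*(-1/288) = -7/24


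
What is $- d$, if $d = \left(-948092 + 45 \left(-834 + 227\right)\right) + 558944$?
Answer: $416463$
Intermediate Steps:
$d = -416463$ ($d = \left(-948092 + 45 \left(-607\right)\right) + 558944 = \left(-948092 - 27315\right) + 558944 = -975407 + 558944 = -416463$)
$- d = \left(-1\right) \left(-416463\right) = 416463$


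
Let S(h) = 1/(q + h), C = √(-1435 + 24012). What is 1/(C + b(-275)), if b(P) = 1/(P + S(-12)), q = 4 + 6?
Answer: 1102/6854399773 + 303601*√22577/6854399773 ≈ 0.0066554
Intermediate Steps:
q = 10
C = √22577 ≈ 150.26
S(h) = 1/(10 + h)
b(P) = 1/(-½ + P) (b(P) = 1/(P + 1/(10 - 12)) = 1/(P + 1/(-2)) = 1/(P - ½) = 1/(-½ + P))
1/(C + b(-275)) = 1/(√22577 + 2/(-1 + 2*(-275))) = 1/(√22577 + 2/(-1 - 550)) = 1/(√22577 + 2/(-551)) = 1/(√22577 + 2*(-1/551)) = 1/(√22577 - 2/551) = 1/(-2/551 + √22577)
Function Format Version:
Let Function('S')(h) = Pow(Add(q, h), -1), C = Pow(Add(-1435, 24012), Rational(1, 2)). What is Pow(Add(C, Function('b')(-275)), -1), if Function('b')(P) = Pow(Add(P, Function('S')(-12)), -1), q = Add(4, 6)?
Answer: Add(Rational(1102, 6854399773), Mul(Rational(303601, 6854399773), Pow(22577, Rational(1, 2)))) ≈ 0.0066554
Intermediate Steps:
q = 10
C = Pow(22577, Rational(1, 2)) ≈ 150.26
Function('S')(h) = Pow(Add(10, h), -1)
Function('b')(P) = Pow(Add(Rational(-1, 2), P), -1) (Function('b')(P) = Pow(Add(P, Pow(Add(10, -12), -1)), -1) = Pow(Add(P, Pow(-2, -1)), -1) = Pow(Add(P, Rational(-1, 2)), -1) = Pow(Add(Rational(-1, 2), P), -1))
Pow(Add(C, Function('b')(-275)), -1) = Pow(Add(Pow(22577, Rational(1, 2)), Mul(2, Pow(Add(-1, Mul(2, -275)), -1))), -1) = Pow(Add(Pow(22577, Rational(1, 2)), Mul(2, Pow(Add(-1, -550), -1))), -1) = Pow(Add(Pow(22577, Rational(1, 2)), Mul(2, Pow(-551, -1))), -1) = Pow(Add(Pow(22577, Rational(1, 2)), Mul(2, Rational(-1, 551))), -1) = Pow(Add(Pow(22577, Rational(1, 2)), Rational(-2, 551)), -1) = Pow(Add(Rational(-2, 551), Pow(22577, Rational(1, 2))), -1)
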